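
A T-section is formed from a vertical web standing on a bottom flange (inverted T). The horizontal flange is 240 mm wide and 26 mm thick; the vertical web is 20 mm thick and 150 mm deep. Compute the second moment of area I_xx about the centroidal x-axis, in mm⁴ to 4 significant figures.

I_xx ≈ 2.167 × 10⁷ mm⁴

Break the section into simple shapes (no overlaps), measuring from the bottom-left corner of the bounding box.
Flange: 240 × 26, A = 6 240 mm², y = 13 mm, Ī = 351 520 mm⁴.
Web: 20 × 150, A = 3 000 mm², y = 101 mm, Ī = 5 625 000 mm⁴.
Centroid: ȳ = ΣA·y / ΣA = 41.5714 mm.
Transfer each piece to the centroidal x-axis using Ī + A·d² with d = y − 41.5714:
  flange: d = -28.5714 mm → contributes +5 445 398 mm⁴
  web: d = 59.4286 mm → contributes +16 220 265 mm⁴
Total I = 21 665 663 mm⁴.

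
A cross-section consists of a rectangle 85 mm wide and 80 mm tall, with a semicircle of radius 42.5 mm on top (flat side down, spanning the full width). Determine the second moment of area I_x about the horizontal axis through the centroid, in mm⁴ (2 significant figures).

Treat the section as a set of non-overlapping primitives; coordinates are from the bounding-box lower-left.
Rectangular body: 85 × 80, A = 6 800 mm², y = 40 mm, Ī = 3 626 667 mm⁴.
Semicircular cap: semicircle r = 42.5, A = 2 837 mm², y = 98.04 mm, Ī = 358 086 mm⁴.
Centroid: ȳ = ΣA·y / ΣA = 57.09 mm.
Transfer each piece to the horizontal axis through the centroid using Ī + A·d² with d = y − 57.09:
  rectangular body: d = -17.09 mm → contributes +5 611 922 mm⁴
  semicircular cap: d = 40.95 mm → contributes +5 116 120 mm⁴
Total I = 10 728 042 mm⁴.

I_x ≈ 1.1 × 10⁷ mm⁴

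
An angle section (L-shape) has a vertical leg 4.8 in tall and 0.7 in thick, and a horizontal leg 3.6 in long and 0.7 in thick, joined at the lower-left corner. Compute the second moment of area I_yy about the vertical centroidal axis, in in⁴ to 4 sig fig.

Split into non-overlapping primitives; take the origin at the lower-left of the bounding box.
Vertical leg: 0.7 × 4.8, A = 3.36 in², x = 0.35 in, Ī = 0.1372 in⁴.
Horizontal leg (remainder): 2.9 × 0.7, A = 2.03 in², x = 2.15 in, Ī = 1.42269 in⁴.
Centroid: x̄ = ΣA·x / ΣA = 1.02792 in.
Transfer each piece to the vertical centroidal axis using Ī + A·d² with d = x − 1.02792:
  vertical leg: d = -0.677922 in → contributes +1.68138 in⁴
  horizontal leg (remainder): d = 1.12208 in → contributes +3.97858 in⁴
Total I = 5.65996 in⁴.

I_yy ≈ 5.660 in⁴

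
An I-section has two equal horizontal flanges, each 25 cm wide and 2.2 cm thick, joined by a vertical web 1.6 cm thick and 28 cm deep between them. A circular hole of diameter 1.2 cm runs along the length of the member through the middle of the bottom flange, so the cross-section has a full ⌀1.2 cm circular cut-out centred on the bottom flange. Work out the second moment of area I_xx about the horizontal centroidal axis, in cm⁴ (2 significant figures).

Treat the section as a set of non-overlapping primitives; coordinates are from the bounding-box lower-left.
Bottom flange: 25 × 2.2, A = 55 cm², y = 1.1 cm, Ī = 22.18 cm⁴.
Web: 1.6 × 28, A = 44.8 cm², y = 16.2 cm, Ī = 2 927 cm⁴.
Top flange: 25 × 2.2, A = 55 cm², y = 31.3 cm, Ī = 22.18 cm⁴.
Hole (subtracted): ⌀1.2, A = 1.131 cm², y = 1.1 cm, Ī = 0.1018 cm⁴.
Centroid: ȳ = ΣA·y / ΣA = 16.31 cm.
Transfer each piece to the horizontal centroidal axis using Ī + A·d² with d = y − 16.31:
  bottom flange: d = -15.21 cm → contributes +12 748 cm⁴
  web: d = -0.1111 cm → contributes +2 927 cm⁴
  top flange: d = 14.99 cm → contributes +12 379 cm⁴
  hole: d = -15.21 cm → contributes −261.8 cm⁴
Total I = 27 793 cm⁴.

I_xx ≈ 2.8 × 10⁴ cm⁴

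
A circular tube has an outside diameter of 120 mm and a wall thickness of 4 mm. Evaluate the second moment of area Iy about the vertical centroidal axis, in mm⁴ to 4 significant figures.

Iy ≈ 2.455 × 10⁶ mm⁴

Decompose the section into non-overlapping parts with the origin at the bottom-left of its bounding rectangle.
Outer circle: ⌀120, A = 11309.7 mm², x = 60 mm, Ī = 10 178 760 mm⁴.
Bore (subtracted): ⌀112, A = 9852.03 mm², x = 60 mm, Ī = 7 723 995 mm⁴.
By symmetry the centroid is at mid-width, x̄ = 60 mm.
All pieces are centred on the vertical centroidal axis, so I = ΣĪ (holes subtracted) = 2 454 765 mm⁴.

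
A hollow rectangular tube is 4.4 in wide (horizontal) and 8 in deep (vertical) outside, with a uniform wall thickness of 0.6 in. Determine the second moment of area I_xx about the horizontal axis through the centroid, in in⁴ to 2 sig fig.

I_xx ≈ 100 in⁴

Split into non-overlapping primitives; take the origin at the lower-left of the bounding box.
Outer rectangle: 4.4 × 8, A = 35.2 in², y = 4 in, Ī = 187.7 in⁴.
Inner void (subtracted): 3.2 × 6.8, A = 21.76 in², y = 4 in, Ī = 83.85 in⁴.
By symmetry the centroid is at mid-height, ȳ = 4 in.
All pieces are centred on the horizontal axis through the centroid, so I = ΣĪ (holes subtracted) = 103.9 in⁴.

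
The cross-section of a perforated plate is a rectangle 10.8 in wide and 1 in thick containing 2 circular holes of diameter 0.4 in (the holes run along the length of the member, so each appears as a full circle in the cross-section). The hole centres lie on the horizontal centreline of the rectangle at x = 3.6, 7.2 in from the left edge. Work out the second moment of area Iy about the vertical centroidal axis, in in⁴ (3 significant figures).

Decompose the section into non-overlapping parts with the origin at the bottom-left of its bounding rectangle.
Plate: 10.8 × 1, A = 10.8 in², x = 5.4 in, Ī = 104.98 in⁴.
Hole 1 (subtracted): ⌀0.4, A = 0.12566 in², x = 3.6 in, Ī = 0.0012566 in⁴.
Hole 2 (subtracted): ⌀0.4, A = 0.12566 in², x = 7.2 in, Ī = 0.0012566 in⁴.
By symmetry the centroid is at mid-width, x̄ = 5.4 in.
Transfer each piece to the vertical centroidal axis using Ī + A·d² with d = x − 5.4:
  plate: d = 0 in → contributes +104.98 in⁴
  hole 1: d = -1.8 in → contributes −0.40841 in⁴
  hole 2: d = 1.8 in → contributes −0.40841 in⁴
Total I = 104.16 in⁴.

Iy ≈ 104 in⁴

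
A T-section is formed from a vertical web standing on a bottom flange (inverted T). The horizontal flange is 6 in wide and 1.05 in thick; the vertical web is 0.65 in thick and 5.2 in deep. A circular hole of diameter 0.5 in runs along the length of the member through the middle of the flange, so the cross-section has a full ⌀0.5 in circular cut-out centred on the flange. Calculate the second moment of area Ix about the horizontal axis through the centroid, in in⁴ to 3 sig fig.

Decompose the section into non-overlapping parts with the origin at the bottom-left of its bounding rectangle.
Flange: 6 × 1.05, A = 6.3 in², y = 0.525 in, Ī = 0.57881 in⁴.
Web: 0.65 × 5.2, A = 3.38 in², y = 3.65 in, Ī = 7.6163 in⁴.
Hole (subtracted): ⌀0.5, A = 0.19635 in², y = 0.525 in, Ī = 0.003068 in⁴.
Centroid: ȳ = ΣA·y / ΣA = 1.6388 in.
Transfer each piece to the horizontal axis through the centroid using Ī + A·d² with d = y − 1.6388:
  flange: d = -1.1138 in → contributes +8.3937 in⁴
  web: d = 2.0112 in → contributes +21.289 in⁴
  hole: d = -1.1138 in → contributes −0.24663 in⁴
Total I = 29.436 in⁴.

Ix ≈ 29.4 in⁴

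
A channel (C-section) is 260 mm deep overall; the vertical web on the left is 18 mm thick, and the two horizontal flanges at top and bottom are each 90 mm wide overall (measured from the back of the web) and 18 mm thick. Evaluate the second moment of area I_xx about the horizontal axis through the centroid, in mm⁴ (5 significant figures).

I_xx ≈ 6.4383 × 10⁷ mm⁴

Treat the section as a set of non-overlapping primitives; coordinates are from the bounding-box lower-left.
Web: 18 × 260, A = 4 680 mm², y = 130 mm, Ī = 26 364 000 mm⁴.
Top flange (beyond web): 72 × 18, A = 1 296 mm², y = 251 mm, Ī = 34 992 mm⁴.
Bottom flange (beyond web): 72 × 18, A = 1 296 mm², y = 9 mm, Ī = 34 992 mm⁴.
By symmetry the centroid is at mid-height, ȳ = 130 mm.
Transfer each piece to the horizontal axis through the centroid using Ī + A·d² with d = y − 130:
  web: d = 0 mm → contributes +26 364 000 mm⁴
  top flange (beyond web): d = 121 mm → contributes +19 009 728 mm⁴
  bottom flange (beyond web): d = -121 mm → contributes +19 009 728 mm⁴
Total I = 64 383 456 mm⁴.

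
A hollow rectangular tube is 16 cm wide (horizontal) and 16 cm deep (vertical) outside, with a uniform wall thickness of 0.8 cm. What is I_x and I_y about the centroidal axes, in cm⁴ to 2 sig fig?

I_x ≈ 1900 cm⁴, I_y ≈ 1900 cm⁴

Split into non-overlapping primitives; take the origin at the lower-left of the bounding box.
Outer rectangle: 16 × 16, A = 256 cm², y = 8 cm, Ī = 5 461 cm⁴.
Inner void (subtracted): 14.4 × 14.4, A = 207.4 cm², y = 8 cm, Ī = 3 583 cm⁴.
By symmetry the centroid is at mid-height, ȳ = 8 cm.
All pieces are centred on the centroidal x-axis, so I = ΣĪ (holes subtracted) = 1 878 cm⁴.
Repeating about the centroidal y-axis gives I_y = 1 878 cm⁴.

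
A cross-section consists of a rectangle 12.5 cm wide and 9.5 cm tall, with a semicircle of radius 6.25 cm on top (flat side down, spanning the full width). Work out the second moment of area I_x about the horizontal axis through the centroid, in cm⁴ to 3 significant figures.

Break the section into simple shapes (no overlaps), measuring from the bottom-left corner of the bounding box.
Rectangular body: 12.5 × 9.5, A = 118.75 cm², y = 4.75 cm, Ī = 893.1 cm⁴.
Semicircular cap: semicircle r = 6.25, A = 61.359 cm², y = 12.153 cm, Ī = 167.48 cm⁴.
Centroid: ȳ = ΣA·y / ΣA = 7.2719 cm.
Transfer each piece to the horizontal axis through the centroid using Ī + A·d² with d = y − 7.2719:
  rectangular body: d = -2.5219 cm → contributes +1648.3 cm⁴
  semicircular cap: d = 4.8807 cm → contributes +1629.1 cm⁴
Total I = 3277.5 cm⁴.

I_x ≈ 3280 cm⁴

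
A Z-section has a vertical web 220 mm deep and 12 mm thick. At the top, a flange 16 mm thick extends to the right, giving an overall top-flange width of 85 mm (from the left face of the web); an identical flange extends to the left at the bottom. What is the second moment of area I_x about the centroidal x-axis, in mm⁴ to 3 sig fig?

I_x ≈ 3.50 × 10⁷ mm⁴

Break the section into simple shapes (no overlaps), measuring from the bottom-left corner of the bounding box.
Web: 12 × 220, A = 2 640 mm², y = 110 mm, Ī = 10 648 000 mm⁴.
Top flange (beyond web): 73 × 16, A = 1 168 mm², y = 212 mm, Ī = 24 917 mm⁴.
Bottom flange (beyond web): 73 × 16, A = 1 168 mm², y = 8 mm, Ī = 24 917 mm⁴.
Centroid: ȳ = ΣA·y / ΣA = 110 mm.
Transfer each piece to the centroidal x-axis using Ī + A·d² with d = y − 110:
  web: d = 0 mm → contributes +10 648 000 mm⁴
  top flange (beyond web): d = 102 mm → contributes +12 176 789 mm⁴
  bottom flange (beyond web): d = -102 mm → contributes +12 176 789 mm⁴
Total I = 35 001 579 mm⁴.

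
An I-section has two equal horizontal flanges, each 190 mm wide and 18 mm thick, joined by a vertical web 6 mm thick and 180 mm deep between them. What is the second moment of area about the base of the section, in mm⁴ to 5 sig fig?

I_base ≈ 1.6252 × 10⁸ mm⁴

Decompose the section into non-overlapping parts with the origin at the bottom-left of its bounding rectangle.
Bottom flange: 190 × 18, A = 3 420 mm², y = 9 mm, Ī = 92 340 mm⁴.
Web: 6 × 180, A = 1 080 mm², y = 108 mm, Ī = 2 916 000 mm⁴.
Top flange: 190 × 18, A = 3 420 mm², y = 207 mm, Ī = 92 340 mm⁴.
Transfer each piece to the bottom edge using Ī + A·d² with d = y − 0:
  bottom flange: d = 9 mm → contributes +369 360 mm⁴
  web: d = 108 mm → contributes +15 513 120 mm⁴
  top flange: d = 207 mm → contributes +146 635 920 mm⁴
Total I = 162 518 400 mm⁴.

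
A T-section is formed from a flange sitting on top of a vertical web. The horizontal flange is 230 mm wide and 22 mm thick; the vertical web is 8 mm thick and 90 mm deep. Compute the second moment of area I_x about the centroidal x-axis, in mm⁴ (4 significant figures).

I_x ≈ 2.667 × 10⁶ mm⁴

Break the section into simple shapes (no overlaps), measuring from the bottom-left corner of the bounding box.
Flange: 230 × 22, A = 5 060 mm², y = 101 mm, Ī = 204 087 mm⁴.
Web: 8 × 90, A = 720 mm², y = 45 mm, Ī = 486 000 mm⁴.
Centroid: ȳ = ΣA·y / ΣA = 94.0242 mm.
Transfer each piece to the centroidal x-axis using Ī + A·d² with d = y − 94.0242:
  flange: d = 6.97578 mm → contributes +450 314 mm⁴
  web: d = -49.0242 mm → contributes +2 216 429 mm⁴
Total I = 2 666 743 mm⁴.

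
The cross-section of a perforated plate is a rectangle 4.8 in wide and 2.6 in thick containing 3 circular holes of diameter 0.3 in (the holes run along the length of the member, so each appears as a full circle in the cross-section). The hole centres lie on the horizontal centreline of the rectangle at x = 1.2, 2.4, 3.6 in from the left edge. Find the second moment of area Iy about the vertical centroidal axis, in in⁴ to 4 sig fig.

Iy ≈ 23.76 in⁴

Split into non-overlapping primitives; take the origin at the lower-left of the bounding box.
Plate: 4.8 × 2.6, A = 12.48 in², x = 2.4 in, Ī = 23.9616 in⁴.
Hole 1 (subtracted): ⌀0.3, A = 0.0706858 in², x = 1.2 in, Ī = 0.000397608 in⁴.
Hole 2 (subtracted): ⌀0.3, A = 0.0706858 in², x = 2.4 in, Ī = 0.000397608 in⁴.
Hole 3 (subtracted): ⌀0.3, A = 0.0706858 in², x = 3.6 in, Ī = 0.000397608 in⁴.
By symmetry the centroid is at mid-width, x̄ = 2.4 in.
Transfer each piece to the vertical centroidal axis using Ī + A·d² with d = x − 2.4:
  plate: d = 0 in → contributes +23.9616 in⁴
  hole 1: d = -1.2 in → contributes −0.102185 in⁴
  hole 2: d = 0 in → contributes −0.000397608 in⁴
  hole 3: d = 1.2 in → contributes −0.102185 in⁴
Total I = 23.7568 in⁴.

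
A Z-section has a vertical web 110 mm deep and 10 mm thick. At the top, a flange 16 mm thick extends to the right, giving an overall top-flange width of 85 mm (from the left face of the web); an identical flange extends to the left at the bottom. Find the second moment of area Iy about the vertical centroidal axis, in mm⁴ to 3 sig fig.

Split into non-overlapping primitives; take the origin at the lower-left of the bounding box.
Web: 10 × 110, A = 1 100 mm², x = 80 mm, Ī = 9166.7 mm⁴.
Top flange (beyond web): 75 × 16, A = 1 200 mm², x = 122.5 mm, Ī = 562 500 mm⁴.
Bottom flange (beyond web): 75 × 16, A = 1 200 mm², x = 37.5 mm, Ī = 562 500 mm⁴.
Centroid: x̄ = ΣA·x / ΣA = 80 mm.
Transfer each piece to the vertical centroidal axis using Ī + A·d² with d = x − 80:
  web: d = 0 mm → contributes +9166.7 mm⁴
  top flange (beyond web): d = 42.5 mm → contributes +2 730 000 mm⁴
  bottom flange (beyond web): d = -42.5 mm → contributes +2 730 000 mm⁴
Total I = 5 469 167 mm⁴.

Iy ≈ 5.47 × 10⁶ mm⁴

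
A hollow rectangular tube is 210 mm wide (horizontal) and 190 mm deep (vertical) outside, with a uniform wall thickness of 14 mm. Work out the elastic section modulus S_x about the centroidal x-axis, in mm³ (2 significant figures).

Decompose the section into non-overlapping parts with the origin at the bottom-left of its bounding rectangle.
Outer rectangle: 210 × 190, A = 39 900 mm², y = 95 mm, Ī = 120 032 500 mm⁴.
Inner void (subtracted): 182 × 162, A = 29 484 mm², y = 95 mm, Ī = 64 481 508 mm⁴.
By symmetry the centroid is at mid-height, ȳ = 95 mm.
All pieces are centred on the centroidal x-axis, so I = ΣĪ (holes subtracted) = 55 550 992 mm⁴.
Extreme fibre distance c = 95 mm; S = I/c = 584 747 mm³.

S_x ≈ 5.8 × 10⁵ mm³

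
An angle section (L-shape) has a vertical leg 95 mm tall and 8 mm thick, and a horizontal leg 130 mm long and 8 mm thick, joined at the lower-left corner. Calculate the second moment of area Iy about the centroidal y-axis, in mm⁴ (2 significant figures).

Break the section into simple shapes (no overlaps), measuring from the bottom-left corner of the bounding box.
Vertical leg: 8 × 95, A = 760 mm², x = 4 mm, Ī = 4 053 mm⁴.
Horizontal leg (remainder): 122 × 8, A = 976 mm², x = 69 mm, Ī = 1 210 565 mm⁴.
Centroid: x̄ = ΣA·x / ΣA = 40.54 mm.
Transfer each piece to the centroidal y-axis using Ī + A·d² with d = x − 40.54:
  vertical leg: d = -36.54 mm → contributes +1 018 994 mm⁴
  horizontal leg (remainder): d = 28.46 mm → contributes +2 000 888 mm⁴
Total I = 3 019 881 mm⁴.

Iy ≈ 3.0 × 10⁶ mm⁴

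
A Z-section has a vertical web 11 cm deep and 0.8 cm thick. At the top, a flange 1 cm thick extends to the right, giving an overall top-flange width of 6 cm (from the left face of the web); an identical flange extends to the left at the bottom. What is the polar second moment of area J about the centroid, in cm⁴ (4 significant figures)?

J ≈ 467.1 cm⁴

Treat the section as a set of non-overlapping primitives; coordinates are from the bounding-box lower-left.
Web: 0.8 × 11, A = 8.8 cm², y = 5.5 cm, Ī = 88.7333 cm⁴.
Top flange (beyond web): 5.2 × 1, A = 5.2 cm², y = 10.5 cm, Ī = 0.433333 cm⁴.
Bottom flange (beyond web): 5.2 × 1, A = 5.2 cm², y = 0.5 cm, Ī = 0.433333 cm⁴.
Centroid: ȳ = ΣA·y / ΣA = 5.5 cm.
Transfer each piece to the centroidal x-axis using Ī + A·d² with d = y − 5.5:
  web: d = 0 cm → contributes +88.7333 cm⁴
  top flange (beyond web): d = 5 cm → contributes +130.433 cm⁴
  bottom flange (beyond web): d = -5 cm → contributes +130.433 cm⁴
Total I = 349.6 cm⁴.
For the y-axis: x̄ = 5.6 cm.
Repeating about the centroidal y-axis gives I_y = 117.504 cm⁴.
Polar second moment: J = I_x + I_y = 467.104 cm⁴.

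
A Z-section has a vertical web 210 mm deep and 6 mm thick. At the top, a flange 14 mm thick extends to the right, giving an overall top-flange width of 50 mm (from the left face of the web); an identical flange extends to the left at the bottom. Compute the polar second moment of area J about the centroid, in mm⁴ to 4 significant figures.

Break the section into simple shapes (no overlaps), measuring from the bottom-left corner of the bounding box.
Web: 6 × 210, A = 1 260 mm², y = 105 mm, Ī = 4 630 500 mm⁴.
Top flange (beyond web): 44 × 14, A = 616 mm², y = 203 mm, Ī = 10061.3 mm⁴.
Bottom flange (beyond web): 44 × 14, A = 616 mm², y = 7 mm, Ī = 10061.3 mm⁴.
Centroid: ȳ = ΣA·y / ΣA = 105 mm.
Transfer each piece to the centroidal x-axis using Ī + A·d² with d = y − 105:
  web: d = 0 mm → contributes +4 630 500 mm⁴
  top flange (beyond web): d = 98 mm → contributes +5 926 125 mm⁴
  bottom flange (beyond web): d = -98 mm → contributes +5 926 125 mm⁴
Total I = 16 482 751 mm⁴.
For the y-axis: x̄ = 47 mm.
Repeating about the centroidal y-axis gives I_y = 972 543 mm⁴.
Polar second moment: J = I_x + I_y = 17 455 293 mm⁴.

J ≈ 1.746 × 10⁷ mm⁴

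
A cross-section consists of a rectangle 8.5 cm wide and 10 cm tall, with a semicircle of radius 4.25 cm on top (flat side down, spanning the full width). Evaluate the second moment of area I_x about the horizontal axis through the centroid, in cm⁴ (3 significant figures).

Split into non-overlapping primitives; take the origin at the lower-left of the bounding box.
Rectangular body: 8.5 × 10, A = 85 cm², y = 5 cm, Ī = 708.33 cm⁴.
Semicircular cap: semicircle r = 4.25, A = 28.373 cm², y = 11.804 cm, Ī = 35.809 cm⁴.
Centroid: ȳ = ΣA·y / ΣA = 6.7027 cm.
Transfer each piece to the horizontal axis through the centroid using Ī + A·d² with d = y − 6.7027:
  rectangular body: d = -1.7027 cm → contributes +954.76 cm⁴
  semicircular cap: d = 5.1011 cm → contributes +774.08 cm⁴
Total I = 1728.8 cm⁴.

I_x ≈ 1730 cm⁴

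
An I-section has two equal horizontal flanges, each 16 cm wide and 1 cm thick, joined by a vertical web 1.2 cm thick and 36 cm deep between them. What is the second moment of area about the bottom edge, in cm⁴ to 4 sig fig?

I_base ≈ 4.277 × 10⁴ cm⁴

Split into non-overlapping primitives; take the origin at the lower-left of the bounding box.
Bottom flange: 16 × 1, A = 16 cm², y = 0.5 cm, Ī = 1.33333 cm⁴.
Web: 1.2 × 36, A = 43.2 cm², y = 19 cm, Ī = 4665.6 cm⁴.
Top flange: 16 × 1, A = 16 cm², y = 37.5 cm, Ī = 1.33333 cm⁴.
Transfer each piece to the base of the section using Ī + A·d² with d = y − 0:
  bottom flange: d = 0.5 cm → contributes +5.33333 cm⁴
  web: d = 19 cm → contributes +20260.8 cm⁴
  top flange: d = 37.5 cm → contributes +22501.3 cm⁴
Total I = 42767.5 cm⁴.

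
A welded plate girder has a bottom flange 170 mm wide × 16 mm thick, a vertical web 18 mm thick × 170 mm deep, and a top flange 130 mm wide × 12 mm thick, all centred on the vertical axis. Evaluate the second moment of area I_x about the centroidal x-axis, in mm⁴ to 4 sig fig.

Treat the section as a set of non-overlapping primitives; coordinates are from the bounding-box lower-left.
Bottom plate: 170 × 16, A = 2 720 mm², y = 8 mm, Ī = 58026.7 mm⁴.
Web plate: 18 × 170, A = 3 060 mm², y = 101 mm, Ī = 7 369 500 mm⁴.
Top plate: 130 × 12, A = 1 560 mm², y = 192 mm, Ī = 18 720 mm⁴.
Centroid: ȳ = ΣA·y / ΣA = 85.8774 mm.
Transfer each piece to the centroidal x-axis using Ī + A·d² with d = y − 85.8774:
  bottom plate: d = -77.8774 mm → contributes +16 554 519 mm⁴
  web plate: d = 15.1226 mm → contributes +8 069 302 mm⁴
  top plate: d = 106.123 mm → contributes +17 587 455 mm⁴
Total I = 42 211 276 mm⁴.

I_x ≈ 4.221 × 10⁷ mm⁴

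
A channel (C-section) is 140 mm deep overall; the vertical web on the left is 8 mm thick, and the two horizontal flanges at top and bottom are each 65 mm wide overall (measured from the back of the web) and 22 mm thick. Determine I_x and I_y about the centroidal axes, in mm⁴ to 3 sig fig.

Decompose the section into non-overlapping parts with the origin at the bottom-left of its bounding rectangle.
Web: 8 × 140, A = 1 120 mm², y = 70 mm, Ī = 1 829 333 mm⁴.
Top flange (beyond web): 57 × 22, A = 1 254 mm², y = 129 mm, Ī = 50 578 mm⁴.
Bottom flange (beyond web): 57 × 22, A = 1 254 mm², y = 11 mm, Ī = 50 578 mm⁴.
By symmetry the centroid is at mid-height, ȳ = 70 mm.
Transfer each piece to the centroidal x-axis using Ī + A·d² with d = y − 70:
  web: d = 0 mm → contributes +1 829 333 mm⁴
  top flange (beyond web): d = 59 mm → contributes +4 415 752 mm⁴
  bottom flange (beyond web): d = -59 mm → contributes +4 415 752 mm⁴
Total I = 10 660 837 mm⁴.
For the y-axis: x̄ = 26.467 mm.
Repeating about the centroidal y-axis gives I_y = 1 502 810 mm⁴.

I_x ≈ 1.07 × 10⁷ mm⁴, I_y ≈ 1.50 × 10⁶ mm⁴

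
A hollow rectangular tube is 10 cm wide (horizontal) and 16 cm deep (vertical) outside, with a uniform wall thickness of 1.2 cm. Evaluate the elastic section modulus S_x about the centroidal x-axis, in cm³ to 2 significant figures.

Decompose the section into non-overlapping parts with the origin at the bottom-left of its bounding rectangle.
Outer rectangle: 10 × 16, A = 160 cm², y = 8 cm, Ī = 3 413 cm⁴.
Inner void (subtracted): 7.6 × 13.6, A = 103.4 cm², y = 8 cm, Ī = 1 593 cm⁴.
By symmetry the centroid is at mid-height, ȳ = 8 cm.
All pieces are centred on the centroidal x-axis, so I = ΣĪ (holes subtracted) = 1 820 cm⁴.
Extreme fibre distance c = 8 cm; S = I/c = 227.5 cm³.

S_x ≈ 230 cm³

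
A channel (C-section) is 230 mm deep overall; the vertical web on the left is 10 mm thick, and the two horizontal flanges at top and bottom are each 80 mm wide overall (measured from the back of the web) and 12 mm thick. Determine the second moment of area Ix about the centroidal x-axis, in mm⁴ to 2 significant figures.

Ix ≈ 3.0 × 10⁷ mm⁴

Break the section into simple shapes (no overlaps), measuring from the bottom-left corner of the bounding box.
Web: 10 × 230, A = 2 300 mm², y = 115 mm, Ī = 10 139 167 mm⁴.
Top flange (beyond web): 70 × 12, A = 840 mm², y = 224 mm, Ī = 10 080 mm⁴.
Bottom flange (beyond web): 70 × 12, A = 840 mm², y = 6 mm, Ī = 10 080 mm⁴.
By symmetry the centroid is at mid-height, ȳ = 115 mm.
Transfer each piece to the centroidal x-axis using Ī + A·d² with d = y − 115:
  web: d = 0 mm → contributes +10 139 167 mm⁴
  top flange (beyond web): d = 109 mm → contributes +9 990 120 mm⁴
  bottom flange (beyond web): d = -109 mm → contributes +9 990 120 mm⁴
Total I = 30 119 407 mm⁴.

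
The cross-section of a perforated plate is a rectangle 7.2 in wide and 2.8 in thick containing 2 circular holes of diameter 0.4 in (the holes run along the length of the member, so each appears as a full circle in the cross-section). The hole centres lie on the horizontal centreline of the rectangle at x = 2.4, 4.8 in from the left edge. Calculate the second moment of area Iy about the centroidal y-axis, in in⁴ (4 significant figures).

Treat the section as a set of non-overlapping primitives; coordinates are from the bounding-box lower-left.
Plate: 7.2 × 2.8, A = 20.16 in², x = 3.6 in, Ī = 87.0912 in⁴.
Hole 1 (subtracted): ⌀0.4, A = 0.125664 in², x = 2.4 in, Ī = 0.00125664 in⁴.
Hole 2 (subtracted): ⌀0.4, A = 0.125664 in², x = 4.8 in, Ī = 0.00125664 in⁴.
By symmetry the centroid is at mid-width, x̄ = 3.6 in.
Transfer each piece to the centroidal y-axis using Ī + A·d² with d = x − 3.6:
  plate: d = 0 in → contributes +87.0912 in⁴
  hole 1: d = -1.2 in → contributes −0.182212 in⁴
  hole 2: d = 1.2 in → contributes −0.182212 in⁴
Total I = 86.7268 in⁴.

Iy ≈ 86.73 in⁴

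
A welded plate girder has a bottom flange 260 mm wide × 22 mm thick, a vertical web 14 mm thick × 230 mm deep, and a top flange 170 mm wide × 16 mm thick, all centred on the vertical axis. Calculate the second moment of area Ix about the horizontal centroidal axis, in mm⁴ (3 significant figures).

Ix ≈ 1.34 × 10⁸ mm⁴

Break the section into simple shapes (no overlaps), measuring from the bottom-left corner of the bounding box.
Bottom plate: 260 × 22, A = 5 720 mm², y = 11 mm, Ī = 230 707 mm⁴.
Web plate: 14 × 230, A = 3 220 mm², y = 137 mm, Ī = 14 194 833 mm⁴.
Top plate: 170 × 16, A = 2 720 mm², y = 260 mm, Ī = 58 027 mm⁴.
Centroid: ȳ = ΣA·y / ΣA = 103.88 mm.
Transfer each piece to the horizontal centroidal axis using Ī + A·d² with d = y − 103.88:
  bottom plate: d = -92.882 mm → contributes +49 577 148 mm⁴
  web plate: d = 33.118 mm → contributes +17 726 611 mm⁴
  top plate: d = 156.12 mm → contributes +66 352 424 mm⁴
Total I = 133 656 183 mm⁴.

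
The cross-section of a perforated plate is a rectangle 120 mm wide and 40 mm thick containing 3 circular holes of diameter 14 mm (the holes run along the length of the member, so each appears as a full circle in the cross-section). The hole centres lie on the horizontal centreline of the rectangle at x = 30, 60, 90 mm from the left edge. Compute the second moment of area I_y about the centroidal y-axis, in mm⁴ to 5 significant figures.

I_y ≈ 5.4773 × 10⁶ mm⁴

Break the section into simple shapes (no overlaps), measuring from the bottom-left corner of the bounding box.
Plate: 120 × 40, A = 4 800 mm², x = 60 mm, Ī = 5 760 000 mm⁴.
Hole 1 (subtracted): ⌀14, A = 153.938 mm², x = 30 mm, Ī = 1885.741 mm⁴.
Hole 2 (subtracted): ⌀14, A = 153.938 mm², x = 60 mm, Ī = 1885.741 mm⁴.
Hole 3 (subtracted): ⌀14, A = 153.938 mm², x = 90 mm, Ī = 1885.741 mm⁴.
By symmetry the centroid is at mid-width, x̄ = 60 mm.
Transfer each piece to the centroidal y-axis using Ī + A·d² with d = x − 60:
  plate: d = 0 mm → contributes +5 760 000 mm⁴
  hole 1: d = -30 mm → contributes −140 430 mm⁴
  hole 2: d = 0 mm → contributes −1885.741 mm⁴
  hole 3: d = 30 mm → contributes −140 430 mm⁴
Total I = 5 477 254 mm⁴.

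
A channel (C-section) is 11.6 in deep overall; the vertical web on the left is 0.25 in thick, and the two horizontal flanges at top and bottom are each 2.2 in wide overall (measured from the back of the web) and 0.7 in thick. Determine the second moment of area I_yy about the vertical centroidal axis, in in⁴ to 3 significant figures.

Decompose the section into non-overlapping parts with the origin at the bottom-left of its bounding rectangle.
Web: 0.25 × 11.6, A = 2.9 in², x = 0.125 in, Ī = 0.015104 in⁴.
Top flange (beyond web): 1.95 × 0.7, A = 1.365 in², x = 1.225 in, Ī = 0.43253 in⁴.
Bottom flange (beyond web): 1.95 × 0.7, A = 1.365 in², x = 1.225 in, Ī = 0.43253 in⁴.
Centroid: x̄ = ΣA·x / ΣA = 0.65839 in.
Transfer each piece to the vertical centroidal axis using Ī + A·d² with d = x − 0.65839:
  web: d = -0.53339 in → contributes +0.84018 in⁴
  top flange (beyond web): d = 0.56661 in → contributes +0.87076 in⁴
  bottom flange (beyond web): d = 0.56661 in → contributes +0.87076 in⁴
Total I = 2.5817 in⁴.

I_yy ≈ 2.58 in⁴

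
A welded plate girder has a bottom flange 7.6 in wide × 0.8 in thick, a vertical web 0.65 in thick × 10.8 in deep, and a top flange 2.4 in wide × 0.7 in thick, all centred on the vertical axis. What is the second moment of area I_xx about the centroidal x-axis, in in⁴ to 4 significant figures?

Split into non-overlapping primitives; take the origin at the lower-left of the bounding box.
Bottom plate: 7.6 × 0.8, A = 6.08 in², y = 0.4 in, Ī = 0.324267 in⁴.
Web plate: 0.65 × 10.8, A = 7.02 in², y = 6.2 in, Ī = 68.2344 in⁴.
Top plate: 2.4 × 0.7, A = 1.68 in², y = 11.95 in, Ī = 0.0686 in⁴.
Centroid: ȳ = ΣA·y / ΣA = 4.46766 in.
Transfer each piece to the centroidal x-axis using Ī + A·d² with d = y − 4.46766:
  bottom plate: d = -4.06766 in → contributes +100.923 in⁴
  web plate: d = 1.73234 in → contributes +89.3015 in⁴
  top plate: d = 7.48234 in → contributes +94.1241 in⁴
Total I = 284.349 in⁴.

I_xx ≈ 284.3 in⁴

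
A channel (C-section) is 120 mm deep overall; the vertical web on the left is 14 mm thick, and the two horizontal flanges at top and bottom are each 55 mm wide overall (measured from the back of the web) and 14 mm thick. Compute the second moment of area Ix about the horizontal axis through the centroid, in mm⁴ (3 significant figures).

Decompose the section into non-overlapping parts with the origin at the bottom-left of its bounding rectangle.
Web: 14 × 120, A = 1 680 mm², y = 60 mm, Ī = 2 016 000 mm⁴.
Top flange (beyond web): 41 × 14, A = 574 mm², y = 113 mm, Ī = 9375.3 mm⁴.
Bottom flange (beyond web): 41 × 14, A = 574 mm², y = 7 mm, Ī = 9375.3 mm⁴.
By symmetry the centroid is at mid-height, ȳ = 60 mm.
Transfer each piece to the horizontal axis through the centroid using Ī + A·d² with d = y − 60:
  web: d = 0 mm → contributes +2 016 000 mm⁴
  top flange (beyond web): d = 53 mm → contributes +1 621 741 mm⁴
  bottom flange (beyond web): d = -53 mm → contributes +1 621 741 mm⁴
Total I = 5 259 483 mm⁴.

Ix ≈ 5.26 × 10⁶ mm⁴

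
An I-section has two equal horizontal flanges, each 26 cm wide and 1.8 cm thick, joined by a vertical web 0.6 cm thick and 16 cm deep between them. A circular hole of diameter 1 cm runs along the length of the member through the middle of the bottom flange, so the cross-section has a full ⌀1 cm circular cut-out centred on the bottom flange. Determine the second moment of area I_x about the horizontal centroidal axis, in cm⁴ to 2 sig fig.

I_x ≈ 7600 cm⁴

Treat the section as a set of non-overlapping primitives; coordinates are from the bounding-box lower-left.
Bottom flange: 26 × 1.8, A = 46.8 cm², y = 0.9 cm, Ī = 12.64 cm⁴.
Web: 0.6 × 16, A = 9.6 cm², y = 9.8 cm, Ī = 204.8 cm⁴.
Top flange: 26 × 1.8, A = 46.8 cm², y = 18.7 cm, Ī = 12.64 cm⁴.
Hole (subtracted): ⌀1, A = 0.7854 cm², y = 0.9 cm, Ī = 0.04909 cm⁴.
Centroid: ȳ = ΣA·y / ΣA = 9.868 cm.
Transfer each piece to the horizontal centroidal axis using Ī + A·d² with d = y − 9.868:
  bottom flange: d = -8.968 cm → contributes +3 777 cm⁴
  web: d = -0.06825 cm → contributes +204.8 cm⁴
  top flange: d = 8.832 cm → contributes +3 663 cm⁴
  hole: d = -8.968 cm → contributes −63.22 cm⁴
Total I = 7 581 cm⁴.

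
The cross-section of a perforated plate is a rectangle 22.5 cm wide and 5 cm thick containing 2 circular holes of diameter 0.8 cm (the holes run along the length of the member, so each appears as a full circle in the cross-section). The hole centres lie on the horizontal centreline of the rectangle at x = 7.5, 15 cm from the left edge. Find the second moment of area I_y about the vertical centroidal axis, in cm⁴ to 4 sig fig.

I_y ≈ 4732 cm⁴

Break the section into simple shapes (no overlaps), measuring from the bottom-left corner of the bounding box.
Plate: 22.5 × 5, A = 112.5 cm², x = 11.25 cm, Ī = 4746.09 cm⁴.
Hole 1 (subtracted): ⌀0.8, A = 0.502655 cm², x = 7.5 cm, Ī = 0.0201062 cm⁴.
Hole 2 (subtracted): ⌀0.8, A = 0.502655 cm², x = 15 cm, Ī = 0.0201062 cm⁴.
By symmetry the centroid is at mid-width, x̄ = 11.25 cm.
Transfer each piece to the vertical centroidal axis using Ī + A·d² with d = x − 11.25:
  plate: d = 0 cm → contributes +4746.09 cm⁴
  hole 1: d = -3.75 cm → contributes −7.08869 cm⁴
  hole 2: d = 3.75 cm → contributes −7.08869 cm⁴
Total I = 4731.92 cm⁴.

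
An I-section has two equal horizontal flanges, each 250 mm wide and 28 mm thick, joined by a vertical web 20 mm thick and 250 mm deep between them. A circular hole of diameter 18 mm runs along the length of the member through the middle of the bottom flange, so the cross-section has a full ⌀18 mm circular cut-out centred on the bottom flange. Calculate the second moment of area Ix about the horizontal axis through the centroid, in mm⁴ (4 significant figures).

Break the section into simple shapes (no overlaps), measuring from the bottom-left corner of the bounding box.
Bottom flange: 250 × 28, A = 7 000 mm², y = 14 mm, Ī = 457 333 mm⁴.
Web: 20 × 250, A = 5 000 mm², y = 153 mm, Ī = 26 041 667 mm⁴.
Top flange: 250 × 28, A = 7 000 mm², y = 292 mm, Ī = 457 333 mm⁴.
Hole (subtracted): ⌀18, A = 254.469 mm², y = 14 mm, Ī = 5 153 mm⁴.
Centroid: ȳ = ΣA·y / ΣA = 154.887 mm.
Transfer each piece to the horizontal axis through the centroid using Ī + A·d² with d = y − 154.887:
  bottom flange: d = -140.887 mm → contributes +139 401 190 mm⁴
  web: d = -1.88691 mm → contributes +26 059 469 mm⁴
  top flange: d = 137.113 mm → contributes +132 057 323 mm⁴
  hole: d = -140.887 mm → contributes −5 056 139 mm⁴
Total I = 292 461 842 mm⁴.

Ix ≈ 2.925 × 10⁸ mm⁴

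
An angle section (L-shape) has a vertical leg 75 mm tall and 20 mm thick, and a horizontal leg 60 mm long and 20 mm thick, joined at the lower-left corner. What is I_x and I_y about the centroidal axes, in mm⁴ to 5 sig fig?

Decompose the section into non-overlapping parts with the origin at the bottom-left of its bounding rectangle.
Vertical leg: 20 × 75, A = 1 500 mm², y = 37.5 mm, Ī = 703 125 mm⁴.
Horizontal leg (remainder): 40 × 20, A = 800 mm², y = 10 mm, Ī = 26666.67 mm⁴.
Centroid: ȳ = ΣA·y / ΣA = 27.93478 mm.
Transfer each piece to the centroidal x-axis using Ī + A·d² with d = y − 27.93478:
  vertical leg: d = 9.565217 mm → contributes +840365.1 mm⁴
  horizontal leg (remainder): d = -17.93478 mm → contributes +283991.8 mm⁴
Total I = 1 124 357 mm⁴.
For the y-axis: x̄ = 20.43478 mm.
Repeating about the centroidal y-axis gives I_y = 626231.9 mm⁴.

I_x ≈ 1.1244 × 10⁶ mm⁴, I_y ≈ 6.2623 × 10⁵ mm⁴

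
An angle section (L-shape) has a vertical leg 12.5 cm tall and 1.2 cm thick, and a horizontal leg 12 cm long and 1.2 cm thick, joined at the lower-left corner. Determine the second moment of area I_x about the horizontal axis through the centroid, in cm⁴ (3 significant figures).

I_x ≈ 419 cm⁴

Split into non-overlapping primitives; take the origin at the lower-left of the bounding box.
Vertical leg: 1.2 × 12.5, A = 15 cm², y = 6.25 cm, Ī = 195.31 cm⁴.
Horizontal leg (remainder): 10.8 × 1.2, A = 12.96 cm², y = 0.6 cm, Ī = 1.5552 cm⁴.
Centroid: ȳ = ΣA·y / ΣA = 3.6311 cm.
Transfer each piece to the horizontal axis through the centroid using Ī + A·d² with d = y − 3.6311:
  vertical leg: d = 2.6189 cm → contributes +298.19 cm⁴
  horizontal leg (remainder): d = -3.0311 cm → contributes +120.63 cm⁴
Total I = 418.82 cm⁴.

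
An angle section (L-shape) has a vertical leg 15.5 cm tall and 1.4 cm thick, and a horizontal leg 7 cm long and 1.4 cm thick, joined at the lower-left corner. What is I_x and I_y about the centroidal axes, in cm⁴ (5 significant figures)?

Break the section into simple shapes (no overlaps), measuring from the bottom-left corner of the bounding box.
Vertical leg: 1.4 × 15.5, A = 21.7 cm², y = 7.75 cm, Ī = 434.4521 cm⁴.
Horizontal leg (remainder): 5.6 × 1.4, A = 7.84 cm², y = 0.7 cm, Ī = 1.280533 cm⁴.
Centroid: ȳ = ΣA·y / ΣA = 5.87891 cm.
Transfer each piece to the centroidal x-axis using Ī + A·d² with d = y − 5.87891:
  vertical leg: d = 1.87109 cm → contributes +510.4233 cm⁴
  horizontal leg (remainder): d = -5.17891 cm → contributes +211.558 cm⁴
Total I = 721.9813 cm⁴.
For the y-axis: x̄ = 1.62891 cm.
Repeating about the centroidal y-axis gives I_y = 94.58358 cm⁴.

I_x ≈ 721.98 cm⁴, I_y ≈ 94.584 cm⁴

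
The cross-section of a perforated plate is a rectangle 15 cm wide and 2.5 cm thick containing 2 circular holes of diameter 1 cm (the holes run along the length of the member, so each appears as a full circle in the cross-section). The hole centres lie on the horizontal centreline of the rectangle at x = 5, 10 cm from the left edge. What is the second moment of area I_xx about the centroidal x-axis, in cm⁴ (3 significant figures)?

Treat the section as a set of non-overlapping primitives; coordinates are from the bounding-box lower-left.
Plate: 15 × 2.5, A = 37.5 cm², y = 1.25 cm, Ī = 19.531 cm⁴.
Hole 1 (subtracted): ⌀1, A = 0.7854 cm², y = 1.25 cm, Ī = 0.049087 cm⁴.
Hole 2 (subtracted): ⌀1, A = 0.7854 cm², y = 1.25 cm, Ī = 0.049087 cm⁴.
By symmetry the centroid is at mid-height, ȳ = 1.25 cm.
All pieces are centred on the centroidal x-axis, so I = ΣĪ (holes subtracted) = 19.433 cm⁴.

I_xx ≈ 19.4 cm⁴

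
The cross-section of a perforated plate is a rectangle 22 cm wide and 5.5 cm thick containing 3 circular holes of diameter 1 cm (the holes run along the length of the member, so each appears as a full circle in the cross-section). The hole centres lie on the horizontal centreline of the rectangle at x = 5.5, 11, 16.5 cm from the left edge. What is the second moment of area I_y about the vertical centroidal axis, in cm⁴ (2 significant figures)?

Treat the section as a set of non-overlapping primitives; coordinates are from the bounding-box lower-left.
Plate: 22 × 5.5, A = 121 cm², x = 11 cm, Ī = 4 880 cm⁴.
Hole 1 (subtracted): ⌀1, A = 0.7854 cm², x = 5.5 cm, Ī = 0.04909 cm⁴.
Hole 2 (subtracted): ⌀1, A = 0.7854 cm², x = 11 cm, Ī = 0.04909 cm⁴.
Hole 3 (subtracted): ⌀1, A = 0.7854 cm², x = 16.5 cm, Ī = 0.04909 cm⁴.
By symmetry the centroid is at mid-width, x̄ = 11 cm.
Transfer each piece to the vertical centroidal axis using Ī + A·d² with d = x − 11:
  plate: d = 0 cm → contributes +4 880 cm⁴
  hole 1: d = -5.5 cm → contributes −23.81 cm⁴
  hole 2: d = 0 cm → contributes −0.04909 cm⁴
  hole 3: d = 5.5 cm → contributes −23.81 cm⁴
Total I = 4 833 cm⁴.

I_y ≈ 4800 cm⁴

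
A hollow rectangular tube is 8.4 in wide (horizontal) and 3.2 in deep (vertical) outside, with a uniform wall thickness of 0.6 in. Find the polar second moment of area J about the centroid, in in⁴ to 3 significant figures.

J ≈ 114 in⁴

Decompose the section into non-overlapping parts with the origin at the bottom-left of its bounding rectangle.
Outer rectangle: 8.4 × 3.2, A = 26.88 in², y = 1.6 in, Ī = 22.938 in⁴.
Inner void (subtracted): 7.2 × 2, A = 14.4 in², y = 1.6 in, Ī = 4.8 in⁴.
By symmetry the centroid is at mid-height, ȳ = 1.6 in.
All pieces are centred on the centroidal x-axis, so I = ΣĪ (holes subtracted) = 18.138 in⁴.
Repeating about the centroidal y-axis gives I_y = 95.846 in⁴.
Polar second moment: J = I_x + I_y = 113.98 in⁴.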